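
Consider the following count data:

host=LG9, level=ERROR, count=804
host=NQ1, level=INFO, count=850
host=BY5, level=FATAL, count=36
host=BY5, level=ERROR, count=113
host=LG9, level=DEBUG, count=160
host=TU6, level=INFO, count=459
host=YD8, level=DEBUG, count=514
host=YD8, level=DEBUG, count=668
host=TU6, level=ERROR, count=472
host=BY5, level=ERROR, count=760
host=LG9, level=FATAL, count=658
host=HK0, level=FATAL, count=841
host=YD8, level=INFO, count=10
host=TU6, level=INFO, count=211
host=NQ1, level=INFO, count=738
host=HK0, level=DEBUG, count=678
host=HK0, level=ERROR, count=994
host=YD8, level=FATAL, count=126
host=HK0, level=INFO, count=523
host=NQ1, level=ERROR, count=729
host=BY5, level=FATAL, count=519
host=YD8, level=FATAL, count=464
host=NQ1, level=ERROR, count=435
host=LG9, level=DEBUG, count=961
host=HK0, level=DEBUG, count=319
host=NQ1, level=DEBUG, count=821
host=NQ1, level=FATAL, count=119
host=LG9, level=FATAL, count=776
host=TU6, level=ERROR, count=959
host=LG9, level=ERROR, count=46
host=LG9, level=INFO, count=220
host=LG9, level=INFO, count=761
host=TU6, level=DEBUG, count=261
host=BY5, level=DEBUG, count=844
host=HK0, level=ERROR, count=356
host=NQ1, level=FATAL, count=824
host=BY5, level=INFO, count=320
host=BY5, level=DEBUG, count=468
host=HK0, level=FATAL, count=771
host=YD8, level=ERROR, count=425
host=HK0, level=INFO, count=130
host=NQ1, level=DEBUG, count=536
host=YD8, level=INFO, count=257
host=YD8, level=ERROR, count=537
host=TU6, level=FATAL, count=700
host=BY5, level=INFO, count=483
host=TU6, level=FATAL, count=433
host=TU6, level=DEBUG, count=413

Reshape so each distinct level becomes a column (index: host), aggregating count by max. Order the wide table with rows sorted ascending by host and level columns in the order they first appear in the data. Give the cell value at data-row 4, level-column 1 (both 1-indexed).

With rows sorted ascending by host, row 4 is host=NQ1. level columns in first-appearance order: ERROR, INFO, FATAL, DEBUG; column 1 is ERROR.
Long rows with host=NQ1, level=ERROR: max(729, 435) = 729.

729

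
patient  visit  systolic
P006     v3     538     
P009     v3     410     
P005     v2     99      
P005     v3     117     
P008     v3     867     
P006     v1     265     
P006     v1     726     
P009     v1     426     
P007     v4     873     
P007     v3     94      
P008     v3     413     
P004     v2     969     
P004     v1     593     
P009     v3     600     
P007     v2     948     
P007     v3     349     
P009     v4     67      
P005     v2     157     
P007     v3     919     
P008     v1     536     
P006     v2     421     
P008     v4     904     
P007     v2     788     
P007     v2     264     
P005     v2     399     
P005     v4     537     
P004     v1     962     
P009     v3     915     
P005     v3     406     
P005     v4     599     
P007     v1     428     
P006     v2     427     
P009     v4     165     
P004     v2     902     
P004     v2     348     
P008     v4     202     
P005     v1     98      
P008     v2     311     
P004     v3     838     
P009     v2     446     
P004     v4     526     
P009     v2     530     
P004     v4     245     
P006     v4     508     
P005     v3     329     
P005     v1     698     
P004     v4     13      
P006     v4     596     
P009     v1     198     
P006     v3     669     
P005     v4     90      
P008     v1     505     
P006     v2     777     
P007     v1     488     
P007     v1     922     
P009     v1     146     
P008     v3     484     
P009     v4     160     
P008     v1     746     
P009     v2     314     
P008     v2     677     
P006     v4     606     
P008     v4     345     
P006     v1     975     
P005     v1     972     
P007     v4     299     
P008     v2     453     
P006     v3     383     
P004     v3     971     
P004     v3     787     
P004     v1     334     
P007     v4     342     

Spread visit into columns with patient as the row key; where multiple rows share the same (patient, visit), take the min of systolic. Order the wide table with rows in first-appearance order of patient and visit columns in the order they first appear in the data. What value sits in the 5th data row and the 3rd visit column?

428

With rows in first-appearance order of patient, row 5 is patient=P007. visit columns in first-appearance order: v3, v2, v1, v4; column 3 is v1.
Long rows with patient=P007, visit=v1: min(428, 488, 922) = 428.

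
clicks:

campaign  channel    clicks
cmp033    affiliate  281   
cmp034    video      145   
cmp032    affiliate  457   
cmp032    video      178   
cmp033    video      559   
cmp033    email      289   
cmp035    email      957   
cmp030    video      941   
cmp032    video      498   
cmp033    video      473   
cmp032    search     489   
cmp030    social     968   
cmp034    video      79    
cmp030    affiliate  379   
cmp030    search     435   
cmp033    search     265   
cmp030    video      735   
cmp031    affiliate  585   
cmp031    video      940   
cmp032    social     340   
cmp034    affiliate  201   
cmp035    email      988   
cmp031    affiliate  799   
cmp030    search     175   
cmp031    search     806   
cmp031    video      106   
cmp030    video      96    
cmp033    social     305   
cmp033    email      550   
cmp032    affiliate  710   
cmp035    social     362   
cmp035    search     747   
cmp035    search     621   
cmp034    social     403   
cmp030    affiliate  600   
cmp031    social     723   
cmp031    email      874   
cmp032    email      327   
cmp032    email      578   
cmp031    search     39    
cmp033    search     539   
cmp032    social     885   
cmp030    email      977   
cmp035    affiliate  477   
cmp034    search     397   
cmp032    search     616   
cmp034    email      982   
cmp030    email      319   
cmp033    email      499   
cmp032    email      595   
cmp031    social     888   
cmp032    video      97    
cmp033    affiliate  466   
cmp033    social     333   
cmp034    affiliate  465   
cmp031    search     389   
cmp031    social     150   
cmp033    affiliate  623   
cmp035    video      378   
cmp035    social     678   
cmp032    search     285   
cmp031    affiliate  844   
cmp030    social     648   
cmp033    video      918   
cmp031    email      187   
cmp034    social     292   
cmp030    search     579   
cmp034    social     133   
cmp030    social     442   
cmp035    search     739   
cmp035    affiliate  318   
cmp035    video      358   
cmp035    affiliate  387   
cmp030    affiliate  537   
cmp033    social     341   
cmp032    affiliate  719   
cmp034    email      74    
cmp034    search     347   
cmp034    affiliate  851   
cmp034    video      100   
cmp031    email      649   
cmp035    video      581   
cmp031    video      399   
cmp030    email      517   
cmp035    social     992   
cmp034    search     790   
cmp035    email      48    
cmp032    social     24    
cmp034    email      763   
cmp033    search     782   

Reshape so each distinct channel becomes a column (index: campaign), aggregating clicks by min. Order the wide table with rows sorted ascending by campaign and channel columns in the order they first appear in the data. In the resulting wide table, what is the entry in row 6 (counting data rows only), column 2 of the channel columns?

358

With rows sorted ascending by campaign, row 6 is campaign=cmp035. channel columns in first-appearance order: affiliate, video, email, search, social; column 2 is video.
Long rows with campaign=cmp035, channel=video: min(378, 358, 581) = 358.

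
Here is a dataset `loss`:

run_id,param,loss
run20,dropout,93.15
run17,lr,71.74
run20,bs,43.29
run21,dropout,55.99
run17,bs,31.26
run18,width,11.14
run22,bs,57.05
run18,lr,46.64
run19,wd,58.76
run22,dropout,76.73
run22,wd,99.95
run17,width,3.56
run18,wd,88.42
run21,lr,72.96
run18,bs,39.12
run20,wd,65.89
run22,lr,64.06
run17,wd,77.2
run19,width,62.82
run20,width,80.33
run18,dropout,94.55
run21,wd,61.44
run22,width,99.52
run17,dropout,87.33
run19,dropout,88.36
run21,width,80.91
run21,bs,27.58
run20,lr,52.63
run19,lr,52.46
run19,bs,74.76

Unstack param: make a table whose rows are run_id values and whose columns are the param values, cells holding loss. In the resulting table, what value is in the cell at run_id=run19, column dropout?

88.36

Wide layout: rows indexed by run_id, columns are the 5 distinct param values (dropout, lr, bs, width, wd).
Cell (run_id=run19, param=dropout) draws from the long row where run_id=run19 and param=dropout, which has loss=88.36.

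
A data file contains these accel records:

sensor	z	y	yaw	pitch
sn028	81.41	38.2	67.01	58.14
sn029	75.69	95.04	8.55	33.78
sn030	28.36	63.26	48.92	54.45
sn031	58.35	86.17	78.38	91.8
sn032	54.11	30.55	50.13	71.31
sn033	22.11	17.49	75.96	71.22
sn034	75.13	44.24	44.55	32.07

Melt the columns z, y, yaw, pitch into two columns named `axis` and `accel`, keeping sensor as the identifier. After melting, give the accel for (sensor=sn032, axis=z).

Unpivoting turns each (sensor, wide-column) pair into one long row.
The wide cell at row sn032, column z holds 54.11, so the long row (sn032, z) has accel=54.11.

54.11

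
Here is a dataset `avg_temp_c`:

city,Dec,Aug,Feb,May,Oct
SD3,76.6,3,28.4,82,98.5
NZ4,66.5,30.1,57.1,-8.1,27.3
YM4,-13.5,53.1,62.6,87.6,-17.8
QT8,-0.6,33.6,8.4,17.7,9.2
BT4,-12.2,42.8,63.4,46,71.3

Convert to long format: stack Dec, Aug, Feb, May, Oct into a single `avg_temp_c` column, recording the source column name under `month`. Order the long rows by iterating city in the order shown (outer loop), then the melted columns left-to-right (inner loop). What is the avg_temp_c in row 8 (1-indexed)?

57.1

25 rows total (5 × 5). Row 8: index ⌊(8-1)/5⌋ = 1 into city → NZ4; (8-1) mod 5 = 2 into the melted columns → Feb.
So row 8 is (NZ4, Feb, 57.1); avg_temp_c = 57.1.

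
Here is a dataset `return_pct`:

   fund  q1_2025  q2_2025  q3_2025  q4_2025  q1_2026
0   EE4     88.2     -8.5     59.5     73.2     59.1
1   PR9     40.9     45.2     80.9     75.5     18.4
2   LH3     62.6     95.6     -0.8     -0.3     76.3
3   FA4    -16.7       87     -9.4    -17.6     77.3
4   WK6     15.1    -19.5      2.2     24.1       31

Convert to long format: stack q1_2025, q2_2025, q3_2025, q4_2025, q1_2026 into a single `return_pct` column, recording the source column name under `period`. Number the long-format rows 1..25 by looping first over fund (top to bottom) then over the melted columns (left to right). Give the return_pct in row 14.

25 rows total (5 × 5). Row 14: index ⌊(14-1)/5⌋ = 2 into fund → LH3; (14-1) mod 5 = 3 into the melted columns → q4_2025.
So row 14 is (LH3, q4_2025, -0.3); return_pct = -0.3.

-0.3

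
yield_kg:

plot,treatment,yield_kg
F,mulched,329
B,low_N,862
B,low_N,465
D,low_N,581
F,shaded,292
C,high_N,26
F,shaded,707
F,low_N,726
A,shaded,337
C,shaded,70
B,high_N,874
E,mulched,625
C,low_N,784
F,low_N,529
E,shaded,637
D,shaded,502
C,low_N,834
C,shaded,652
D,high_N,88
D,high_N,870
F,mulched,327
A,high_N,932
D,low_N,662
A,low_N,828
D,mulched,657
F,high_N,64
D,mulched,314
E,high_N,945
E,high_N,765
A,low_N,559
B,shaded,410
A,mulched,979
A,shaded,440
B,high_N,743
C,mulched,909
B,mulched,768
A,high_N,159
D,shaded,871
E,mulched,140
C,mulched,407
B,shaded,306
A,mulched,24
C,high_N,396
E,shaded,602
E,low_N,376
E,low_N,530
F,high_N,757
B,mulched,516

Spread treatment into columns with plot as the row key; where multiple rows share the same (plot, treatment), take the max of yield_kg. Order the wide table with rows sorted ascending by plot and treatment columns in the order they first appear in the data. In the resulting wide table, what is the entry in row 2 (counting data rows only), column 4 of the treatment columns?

874

With rows sorted ascending by plot, row 2 is plot=B. treatment columns in first-appearance order: mulched, low_N, shaded, high_N; column 4 is high_N.
Long rows with plot=B, treatment=high_N: max(874, 743) = 874.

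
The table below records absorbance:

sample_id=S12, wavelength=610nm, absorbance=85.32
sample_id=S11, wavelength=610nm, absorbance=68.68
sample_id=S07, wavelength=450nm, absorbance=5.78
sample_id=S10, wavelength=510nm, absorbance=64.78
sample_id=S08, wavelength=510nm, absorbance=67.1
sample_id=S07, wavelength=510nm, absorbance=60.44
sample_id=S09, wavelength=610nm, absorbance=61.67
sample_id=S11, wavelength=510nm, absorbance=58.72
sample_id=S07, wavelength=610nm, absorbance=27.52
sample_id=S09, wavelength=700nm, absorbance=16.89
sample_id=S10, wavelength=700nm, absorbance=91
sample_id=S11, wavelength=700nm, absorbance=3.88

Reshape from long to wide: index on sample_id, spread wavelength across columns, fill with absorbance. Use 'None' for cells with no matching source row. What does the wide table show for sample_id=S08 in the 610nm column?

No long-format row has sample_id=S08 and wavelength=610nm, so the cell is None.

None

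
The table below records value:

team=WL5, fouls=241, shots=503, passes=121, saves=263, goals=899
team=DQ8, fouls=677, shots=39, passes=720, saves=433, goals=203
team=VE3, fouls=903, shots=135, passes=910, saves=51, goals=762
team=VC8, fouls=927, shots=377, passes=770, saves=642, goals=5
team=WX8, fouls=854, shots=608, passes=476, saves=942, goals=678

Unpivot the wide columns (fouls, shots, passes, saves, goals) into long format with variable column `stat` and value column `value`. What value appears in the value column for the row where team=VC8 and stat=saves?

642

Unpivoting turns each (team, wide-column) pair into one long row.
The wide cell at row VC8, column saves holds 642, so the long row (VC8, saves) has value=642.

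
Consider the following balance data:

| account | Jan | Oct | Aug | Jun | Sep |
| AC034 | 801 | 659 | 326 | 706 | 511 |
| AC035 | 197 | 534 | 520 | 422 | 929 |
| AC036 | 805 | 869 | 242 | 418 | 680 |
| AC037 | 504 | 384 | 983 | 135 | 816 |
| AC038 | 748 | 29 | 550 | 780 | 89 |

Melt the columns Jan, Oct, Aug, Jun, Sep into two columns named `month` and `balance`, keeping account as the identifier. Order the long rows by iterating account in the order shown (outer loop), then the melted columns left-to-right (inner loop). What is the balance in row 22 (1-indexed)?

29

25 rows total (5 × 5). Row 22: index ⌊(22-1)/5⌋ = 4 into account → AC038; (22-1) mod 5 = 1 into the melted columns → Oct.
So row 22 is (AC038, Oct, 29); balance = 29.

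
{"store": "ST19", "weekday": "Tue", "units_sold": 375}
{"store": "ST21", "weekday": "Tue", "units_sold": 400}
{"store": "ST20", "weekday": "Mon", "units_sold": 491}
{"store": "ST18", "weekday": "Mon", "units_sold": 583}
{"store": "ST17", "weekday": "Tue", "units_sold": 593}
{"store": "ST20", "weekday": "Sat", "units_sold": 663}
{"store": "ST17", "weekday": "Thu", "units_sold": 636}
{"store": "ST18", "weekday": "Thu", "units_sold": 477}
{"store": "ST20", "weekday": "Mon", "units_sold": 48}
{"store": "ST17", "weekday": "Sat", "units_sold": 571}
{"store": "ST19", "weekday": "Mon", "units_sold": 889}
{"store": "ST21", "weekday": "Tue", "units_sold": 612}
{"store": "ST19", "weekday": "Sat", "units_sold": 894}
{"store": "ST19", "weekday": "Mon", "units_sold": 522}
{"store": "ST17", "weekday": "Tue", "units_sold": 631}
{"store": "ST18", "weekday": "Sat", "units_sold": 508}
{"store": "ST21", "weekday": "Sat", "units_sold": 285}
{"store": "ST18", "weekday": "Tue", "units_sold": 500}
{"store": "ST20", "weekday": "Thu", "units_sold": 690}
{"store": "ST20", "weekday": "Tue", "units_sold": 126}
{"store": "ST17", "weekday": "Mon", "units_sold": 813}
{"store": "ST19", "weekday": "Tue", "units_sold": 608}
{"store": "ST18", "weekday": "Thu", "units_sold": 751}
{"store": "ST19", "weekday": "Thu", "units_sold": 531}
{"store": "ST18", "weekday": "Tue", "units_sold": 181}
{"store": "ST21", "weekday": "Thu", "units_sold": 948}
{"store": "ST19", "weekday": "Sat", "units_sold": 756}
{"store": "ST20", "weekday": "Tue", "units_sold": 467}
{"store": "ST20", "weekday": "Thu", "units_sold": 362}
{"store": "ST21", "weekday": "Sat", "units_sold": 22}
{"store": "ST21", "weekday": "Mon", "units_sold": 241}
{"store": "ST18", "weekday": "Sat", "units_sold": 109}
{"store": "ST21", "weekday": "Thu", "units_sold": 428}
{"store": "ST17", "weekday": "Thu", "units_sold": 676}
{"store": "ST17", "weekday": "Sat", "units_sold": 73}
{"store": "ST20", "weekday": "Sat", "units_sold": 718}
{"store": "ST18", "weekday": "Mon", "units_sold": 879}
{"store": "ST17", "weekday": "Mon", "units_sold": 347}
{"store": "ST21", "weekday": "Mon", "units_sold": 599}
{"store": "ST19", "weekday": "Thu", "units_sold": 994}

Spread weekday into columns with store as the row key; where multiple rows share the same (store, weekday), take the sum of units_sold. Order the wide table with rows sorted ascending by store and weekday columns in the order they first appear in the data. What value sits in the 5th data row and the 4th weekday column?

1376

With rows sorted ascending by store, row 5 is store=ST21. weekday columns in first-appearance order: Tue, Mon, Sat, Thu; column 4 is Thu.
Long rows with store=ST21, weekday=Thu: 948 + 428 = 1376.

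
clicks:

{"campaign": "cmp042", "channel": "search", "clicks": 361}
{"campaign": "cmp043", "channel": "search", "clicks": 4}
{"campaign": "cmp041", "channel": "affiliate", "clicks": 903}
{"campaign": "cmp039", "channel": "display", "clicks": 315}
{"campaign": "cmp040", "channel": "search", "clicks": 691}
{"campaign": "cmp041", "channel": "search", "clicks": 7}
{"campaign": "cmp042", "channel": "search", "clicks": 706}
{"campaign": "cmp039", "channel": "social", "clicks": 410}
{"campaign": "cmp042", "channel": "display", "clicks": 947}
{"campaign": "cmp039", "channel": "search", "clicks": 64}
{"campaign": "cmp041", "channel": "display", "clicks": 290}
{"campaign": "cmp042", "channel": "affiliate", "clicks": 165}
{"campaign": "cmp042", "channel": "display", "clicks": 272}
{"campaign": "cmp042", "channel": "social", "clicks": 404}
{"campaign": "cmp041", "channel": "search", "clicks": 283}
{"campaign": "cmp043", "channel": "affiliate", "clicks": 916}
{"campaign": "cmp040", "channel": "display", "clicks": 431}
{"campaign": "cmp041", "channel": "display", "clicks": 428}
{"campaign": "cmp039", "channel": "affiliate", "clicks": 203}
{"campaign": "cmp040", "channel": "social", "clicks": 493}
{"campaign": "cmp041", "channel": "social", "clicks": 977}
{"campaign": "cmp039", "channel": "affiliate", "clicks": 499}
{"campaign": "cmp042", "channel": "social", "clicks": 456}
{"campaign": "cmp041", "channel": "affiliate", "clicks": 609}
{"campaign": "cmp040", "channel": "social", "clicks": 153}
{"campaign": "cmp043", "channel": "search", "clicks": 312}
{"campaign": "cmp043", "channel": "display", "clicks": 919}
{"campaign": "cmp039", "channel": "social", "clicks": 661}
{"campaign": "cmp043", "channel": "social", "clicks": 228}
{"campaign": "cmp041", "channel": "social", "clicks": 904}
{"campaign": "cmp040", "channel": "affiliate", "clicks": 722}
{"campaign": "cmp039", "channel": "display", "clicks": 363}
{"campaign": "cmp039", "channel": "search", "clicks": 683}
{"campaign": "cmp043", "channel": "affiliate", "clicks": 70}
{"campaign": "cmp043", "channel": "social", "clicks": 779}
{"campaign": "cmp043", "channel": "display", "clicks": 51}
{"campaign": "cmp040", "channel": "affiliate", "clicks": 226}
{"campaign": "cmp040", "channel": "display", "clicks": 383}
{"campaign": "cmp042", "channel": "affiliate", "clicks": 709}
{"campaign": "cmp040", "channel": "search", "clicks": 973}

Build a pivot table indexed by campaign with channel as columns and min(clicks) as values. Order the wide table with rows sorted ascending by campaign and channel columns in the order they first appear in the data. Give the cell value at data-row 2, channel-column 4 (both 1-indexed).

With rows sorted ascending by campaign, row 2 is campaign=cmp040. channel columns in first-appearance order: search, affiliate, display, social; column 4 is social.
Long rows with campaign=cmp040, channel=social: min(493, 153) = 153.

153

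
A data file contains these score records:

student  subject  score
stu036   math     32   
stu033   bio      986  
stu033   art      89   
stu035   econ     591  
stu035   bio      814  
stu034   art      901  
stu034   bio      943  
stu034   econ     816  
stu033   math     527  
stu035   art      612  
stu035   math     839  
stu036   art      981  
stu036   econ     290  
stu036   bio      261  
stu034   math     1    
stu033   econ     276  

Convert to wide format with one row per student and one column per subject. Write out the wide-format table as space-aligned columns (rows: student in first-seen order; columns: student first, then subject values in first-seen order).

Columns: student plus the 4 distinct subject values (math, bio, art, econ).
For example, row stu036 column math takes score=32 from the long row (stu036, math).

student  math  bio  art  econ
stu036   32    261  981  290 
stu033   527   986  89   276 
stu035   839   814  612  591 
stu034   1     943  901  816 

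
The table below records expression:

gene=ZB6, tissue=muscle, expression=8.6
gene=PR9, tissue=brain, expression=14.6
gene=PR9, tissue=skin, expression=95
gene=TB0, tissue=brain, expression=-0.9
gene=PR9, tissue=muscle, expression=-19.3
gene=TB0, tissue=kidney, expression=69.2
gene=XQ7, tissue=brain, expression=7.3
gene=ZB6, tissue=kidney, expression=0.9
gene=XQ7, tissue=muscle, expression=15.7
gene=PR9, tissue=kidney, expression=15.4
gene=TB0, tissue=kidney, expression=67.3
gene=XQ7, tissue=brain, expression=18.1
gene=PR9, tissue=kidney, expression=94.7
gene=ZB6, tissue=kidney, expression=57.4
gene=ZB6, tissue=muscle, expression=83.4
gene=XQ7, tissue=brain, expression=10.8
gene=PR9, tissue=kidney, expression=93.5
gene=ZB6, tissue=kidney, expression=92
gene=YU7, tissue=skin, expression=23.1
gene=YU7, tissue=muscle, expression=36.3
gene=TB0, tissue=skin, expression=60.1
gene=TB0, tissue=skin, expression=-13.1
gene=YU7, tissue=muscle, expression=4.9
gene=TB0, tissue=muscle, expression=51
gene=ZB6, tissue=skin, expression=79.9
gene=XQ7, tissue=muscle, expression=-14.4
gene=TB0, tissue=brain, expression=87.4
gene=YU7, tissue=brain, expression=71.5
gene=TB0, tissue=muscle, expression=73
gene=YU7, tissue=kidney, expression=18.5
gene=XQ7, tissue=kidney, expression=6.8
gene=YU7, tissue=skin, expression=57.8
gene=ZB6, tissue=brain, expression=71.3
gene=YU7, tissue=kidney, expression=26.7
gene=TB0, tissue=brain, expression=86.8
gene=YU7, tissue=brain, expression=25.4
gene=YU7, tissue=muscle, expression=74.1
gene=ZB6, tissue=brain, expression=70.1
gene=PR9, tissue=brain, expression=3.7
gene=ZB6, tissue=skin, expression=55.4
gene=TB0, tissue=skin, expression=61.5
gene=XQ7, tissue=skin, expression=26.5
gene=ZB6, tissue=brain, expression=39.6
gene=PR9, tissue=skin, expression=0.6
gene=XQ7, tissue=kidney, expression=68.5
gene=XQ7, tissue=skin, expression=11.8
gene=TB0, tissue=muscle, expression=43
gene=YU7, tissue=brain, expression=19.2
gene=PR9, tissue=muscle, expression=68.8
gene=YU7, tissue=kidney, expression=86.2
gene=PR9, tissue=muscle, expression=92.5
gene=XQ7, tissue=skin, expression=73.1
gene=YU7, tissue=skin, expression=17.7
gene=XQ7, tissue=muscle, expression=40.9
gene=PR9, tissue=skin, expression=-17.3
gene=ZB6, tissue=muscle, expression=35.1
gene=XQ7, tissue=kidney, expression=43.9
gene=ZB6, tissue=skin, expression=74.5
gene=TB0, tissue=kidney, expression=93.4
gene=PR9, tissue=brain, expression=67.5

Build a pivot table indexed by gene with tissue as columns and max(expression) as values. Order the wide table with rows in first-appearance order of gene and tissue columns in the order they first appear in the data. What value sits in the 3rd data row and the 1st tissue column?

73

With rows in first-appearance order of gene, row 3 is gene=TB0. tissue columns in first-appearance order: muscle, brain, skin, kidney; column 1 is muscle.
Long rows with gene=TB0, tissue=muscle: max(51, 73, 43) = 73.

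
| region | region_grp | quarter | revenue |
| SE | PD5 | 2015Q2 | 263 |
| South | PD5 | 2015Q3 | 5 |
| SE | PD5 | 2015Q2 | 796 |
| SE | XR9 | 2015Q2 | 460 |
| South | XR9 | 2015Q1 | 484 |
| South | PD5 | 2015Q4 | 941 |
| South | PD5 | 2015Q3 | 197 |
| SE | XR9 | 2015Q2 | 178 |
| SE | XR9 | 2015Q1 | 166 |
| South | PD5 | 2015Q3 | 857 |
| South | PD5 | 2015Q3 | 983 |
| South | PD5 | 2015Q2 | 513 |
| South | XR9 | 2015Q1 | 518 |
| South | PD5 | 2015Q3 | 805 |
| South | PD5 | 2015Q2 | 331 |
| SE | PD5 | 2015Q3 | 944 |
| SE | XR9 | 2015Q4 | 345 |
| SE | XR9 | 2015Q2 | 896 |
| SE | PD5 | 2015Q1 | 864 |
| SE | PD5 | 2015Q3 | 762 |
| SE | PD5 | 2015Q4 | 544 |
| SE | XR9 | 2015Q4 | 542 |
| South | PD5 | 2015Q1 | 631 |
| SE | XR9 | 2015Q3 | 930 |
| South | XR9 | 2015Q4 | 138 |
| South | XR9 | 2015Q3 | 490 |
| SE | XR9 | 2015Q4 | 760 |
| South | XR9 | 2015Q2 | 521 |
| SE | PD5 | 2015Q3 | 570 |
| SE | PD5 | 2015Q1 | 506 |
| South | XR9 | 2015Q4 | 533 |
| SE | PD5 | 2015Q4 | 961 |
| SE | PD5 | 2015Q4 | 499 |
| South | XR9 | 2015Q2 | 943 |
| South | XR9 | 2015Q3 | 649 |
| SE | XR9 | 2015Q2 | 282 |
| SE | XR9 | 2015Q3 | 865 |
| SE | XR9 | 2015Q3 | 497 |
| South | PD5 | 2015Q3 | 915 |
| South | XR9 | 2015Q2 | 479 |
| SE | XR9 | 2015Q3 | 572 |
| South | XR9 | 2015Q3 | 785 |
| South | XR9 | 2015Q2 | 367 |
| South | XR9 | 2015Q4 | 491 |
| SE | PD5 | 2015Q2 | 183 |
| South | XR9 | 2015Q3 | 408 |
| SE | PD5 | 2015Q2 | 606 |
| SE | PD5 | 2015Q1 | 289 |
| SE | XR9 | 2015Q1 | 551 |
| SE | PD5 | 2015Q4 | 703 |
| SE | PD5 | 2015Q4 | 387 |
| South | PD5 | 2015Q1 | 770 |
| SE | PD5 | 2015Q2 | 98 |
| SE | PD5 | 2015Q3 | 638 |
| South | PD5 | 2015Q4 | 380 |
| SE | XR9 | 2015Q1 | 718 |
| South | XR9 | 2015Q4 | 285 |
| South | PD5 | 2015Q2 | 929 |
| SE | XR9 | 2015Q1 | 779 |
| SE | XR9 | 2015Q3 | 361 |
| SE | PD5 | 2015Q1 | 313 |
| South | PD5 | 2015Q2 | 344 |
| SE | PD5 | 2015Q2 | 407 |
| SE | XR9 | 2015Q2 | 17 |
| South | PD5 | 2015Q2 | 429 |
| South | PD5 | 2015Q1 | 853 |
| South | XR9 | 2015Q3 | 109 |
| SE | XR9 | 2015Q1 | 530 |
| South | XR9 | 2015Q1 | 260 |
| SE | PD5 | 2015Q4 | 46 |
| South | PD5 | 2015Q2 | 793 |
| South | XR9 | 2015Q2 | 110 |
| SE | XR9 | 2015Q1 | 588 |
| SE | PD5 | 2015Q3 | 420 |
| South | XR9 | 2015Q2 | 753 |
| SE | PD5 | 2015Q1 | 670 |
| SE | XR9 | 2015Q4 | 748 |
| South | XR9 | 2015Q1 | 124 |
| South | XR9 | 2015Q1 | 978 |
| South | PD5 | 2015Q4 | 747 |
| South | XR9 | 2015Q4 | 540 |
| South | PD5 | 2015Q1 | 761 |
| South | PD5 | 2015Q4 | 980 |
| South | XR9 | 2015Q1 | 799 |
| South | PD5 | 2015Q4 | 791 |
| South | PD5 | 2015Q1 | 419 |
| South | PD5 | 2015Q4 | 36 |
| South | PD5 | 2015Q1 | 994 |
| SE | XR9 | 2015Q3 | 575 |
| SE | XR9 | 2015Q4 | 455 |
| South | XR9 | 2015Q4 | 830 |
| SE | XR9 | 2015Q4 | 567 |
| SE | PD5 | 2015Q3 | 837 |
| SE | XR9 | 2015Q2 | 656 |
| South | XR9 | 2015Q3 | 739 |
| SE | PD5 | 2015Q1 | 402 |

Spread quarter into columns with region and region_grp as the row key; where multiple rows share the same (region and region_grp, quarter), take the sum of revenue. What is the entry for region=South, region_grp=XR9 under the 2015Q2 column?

3173

Rows with region=South, region_grp=XR9 and quarter=2015Q2: revenue values are 521, 943, 479, 367, 110, 753.
521 + 943 + 479 + 367 + 110 + 753 = 3173.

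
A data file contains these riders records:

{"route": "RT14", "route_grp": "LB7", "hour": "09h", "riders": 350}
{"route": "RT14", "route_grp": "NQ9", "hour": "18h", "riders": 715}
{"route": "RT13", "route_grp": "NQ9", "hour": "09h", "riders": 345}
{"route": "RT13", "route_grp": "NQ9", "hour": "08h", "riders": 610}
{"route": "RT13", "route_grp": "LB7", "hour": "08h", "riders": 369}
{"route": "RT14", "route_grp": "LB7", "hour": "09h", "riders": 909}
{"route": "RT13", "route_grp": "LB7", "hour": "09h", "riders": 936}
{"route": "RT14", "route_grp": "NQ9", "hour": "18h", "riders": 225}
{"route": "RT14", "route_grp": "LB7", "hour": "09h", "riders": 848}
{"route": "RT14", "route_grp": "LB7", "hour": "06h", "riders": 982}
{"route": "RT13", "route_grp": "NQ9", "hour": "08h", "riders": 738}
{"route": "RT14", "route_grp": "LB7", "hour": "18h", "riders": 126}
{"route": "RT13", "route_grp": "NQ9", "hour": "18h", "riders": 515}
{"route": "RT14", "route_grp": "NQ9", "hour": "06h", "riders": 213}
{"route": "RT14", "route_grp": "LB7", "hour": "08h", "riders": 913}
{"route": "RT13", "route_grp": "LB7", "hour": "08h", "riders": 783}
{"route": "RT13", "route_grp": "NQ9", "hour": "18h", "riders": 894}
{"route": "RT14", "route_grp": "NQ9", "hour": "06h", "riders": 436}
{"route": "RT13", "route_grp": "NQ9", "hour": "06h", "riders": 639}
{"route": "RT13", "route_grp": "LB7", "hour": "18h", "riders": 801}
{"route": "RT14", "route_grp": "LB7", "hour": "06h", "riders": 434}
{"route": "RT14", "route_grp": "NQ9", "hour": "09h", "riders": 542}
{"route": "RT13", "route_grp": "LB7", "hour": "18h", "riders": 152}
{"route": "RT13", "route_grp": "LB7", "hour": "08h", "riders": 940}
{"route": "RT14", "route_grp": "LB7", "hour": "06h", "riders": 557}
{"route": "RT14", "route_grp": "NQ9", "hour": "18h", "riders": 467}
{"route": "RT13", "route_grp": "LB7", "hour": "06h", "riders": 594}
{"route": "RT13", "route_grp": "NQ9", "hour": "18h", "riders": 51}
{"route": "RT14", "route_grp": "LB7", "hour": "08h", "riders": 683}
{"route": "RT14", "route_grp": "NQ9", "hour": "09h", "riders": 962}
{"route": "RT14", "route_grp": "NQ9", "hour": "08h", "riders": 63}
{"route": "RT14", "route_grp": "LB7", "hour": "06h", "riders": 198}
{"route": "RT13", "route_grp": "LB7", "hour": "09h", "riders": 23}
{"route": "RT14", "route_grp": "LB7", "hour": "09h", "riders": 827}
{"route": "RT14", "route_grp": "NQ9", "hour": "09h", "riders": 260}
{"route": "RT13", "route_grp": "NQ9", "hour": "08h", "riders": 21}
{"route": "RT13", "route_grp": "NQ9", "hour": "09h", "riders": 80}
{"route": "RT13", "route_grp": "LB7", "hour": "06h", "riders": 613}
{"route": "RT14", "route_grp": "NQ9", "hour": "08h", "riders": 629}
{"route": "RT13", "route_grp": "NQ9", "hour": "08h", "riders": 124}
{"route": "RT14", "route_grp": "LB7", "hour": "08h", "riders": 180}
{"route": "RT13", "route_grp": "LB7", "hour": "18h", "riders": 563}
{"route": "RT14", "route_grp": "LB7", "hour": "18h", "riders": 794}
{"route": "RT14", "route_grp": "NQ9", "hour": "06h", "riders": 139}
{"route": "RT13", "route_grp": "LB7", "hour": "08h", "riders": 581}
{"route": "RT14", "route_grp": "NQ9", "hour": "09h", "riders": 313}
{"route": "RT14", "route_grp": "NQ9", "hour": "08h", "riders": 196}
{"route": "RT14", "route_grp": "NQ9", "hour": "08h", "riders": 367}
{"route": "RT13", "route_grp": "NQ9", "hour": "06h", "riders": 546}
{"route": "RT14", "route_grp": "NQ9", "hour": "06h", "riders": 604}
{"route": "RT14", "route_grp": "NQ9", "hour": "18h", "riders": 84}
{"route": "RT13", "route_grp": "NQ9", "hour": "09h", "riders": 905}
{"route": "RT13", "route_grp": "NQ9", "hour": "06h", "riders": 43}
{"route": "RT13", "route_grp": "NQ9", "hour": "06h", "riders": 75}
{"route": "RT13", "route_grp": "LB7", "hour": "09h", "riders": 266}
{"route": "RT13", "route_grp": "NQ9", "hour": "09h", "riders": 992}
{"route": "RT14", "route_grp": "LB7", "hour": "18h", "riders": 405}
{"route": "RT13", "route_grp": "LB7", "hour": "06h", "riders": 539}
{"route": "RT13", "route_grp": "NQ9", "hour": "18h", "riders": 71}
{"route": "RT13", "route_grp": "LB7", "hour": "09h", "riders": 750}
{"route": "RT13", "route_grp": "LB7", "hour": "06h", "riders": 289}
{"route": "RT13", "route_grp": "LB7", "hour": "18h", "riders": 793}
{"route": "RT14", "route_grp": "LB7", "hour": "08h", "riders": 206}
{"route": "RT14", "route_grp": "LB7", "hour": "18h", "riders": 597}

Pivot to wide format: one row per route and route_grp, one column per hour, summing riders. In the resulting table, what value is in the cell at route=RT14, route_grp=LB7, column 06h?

Rows with route=RT14, route_grp=LB7 and hour=06h: riders values are 982, 434, 557, 198.
982 + 434 + 557 + 198 = 2171.

2171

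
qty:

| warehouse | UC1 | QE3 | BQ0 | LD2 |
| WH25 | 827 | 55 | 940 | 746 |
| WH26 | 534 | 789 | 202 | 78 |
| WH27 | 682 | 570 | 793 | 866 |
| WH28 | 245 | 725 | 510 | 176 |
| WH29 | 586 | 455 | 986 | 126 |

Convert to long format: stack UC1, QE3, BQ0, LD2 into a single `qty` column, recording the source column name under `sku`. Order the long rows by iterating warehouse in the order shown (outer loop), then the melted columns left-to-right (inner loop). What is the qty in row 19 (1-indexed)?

20 rows total (5 × 4). Row 19: index ⌊(19-1)/4⌋ = 4 into warehouse → WH29; (19-1) mod 4 = 2 into the melted columns → BQ0.
So row 19 is (WH29, BQ0, 986); qty = 986.

986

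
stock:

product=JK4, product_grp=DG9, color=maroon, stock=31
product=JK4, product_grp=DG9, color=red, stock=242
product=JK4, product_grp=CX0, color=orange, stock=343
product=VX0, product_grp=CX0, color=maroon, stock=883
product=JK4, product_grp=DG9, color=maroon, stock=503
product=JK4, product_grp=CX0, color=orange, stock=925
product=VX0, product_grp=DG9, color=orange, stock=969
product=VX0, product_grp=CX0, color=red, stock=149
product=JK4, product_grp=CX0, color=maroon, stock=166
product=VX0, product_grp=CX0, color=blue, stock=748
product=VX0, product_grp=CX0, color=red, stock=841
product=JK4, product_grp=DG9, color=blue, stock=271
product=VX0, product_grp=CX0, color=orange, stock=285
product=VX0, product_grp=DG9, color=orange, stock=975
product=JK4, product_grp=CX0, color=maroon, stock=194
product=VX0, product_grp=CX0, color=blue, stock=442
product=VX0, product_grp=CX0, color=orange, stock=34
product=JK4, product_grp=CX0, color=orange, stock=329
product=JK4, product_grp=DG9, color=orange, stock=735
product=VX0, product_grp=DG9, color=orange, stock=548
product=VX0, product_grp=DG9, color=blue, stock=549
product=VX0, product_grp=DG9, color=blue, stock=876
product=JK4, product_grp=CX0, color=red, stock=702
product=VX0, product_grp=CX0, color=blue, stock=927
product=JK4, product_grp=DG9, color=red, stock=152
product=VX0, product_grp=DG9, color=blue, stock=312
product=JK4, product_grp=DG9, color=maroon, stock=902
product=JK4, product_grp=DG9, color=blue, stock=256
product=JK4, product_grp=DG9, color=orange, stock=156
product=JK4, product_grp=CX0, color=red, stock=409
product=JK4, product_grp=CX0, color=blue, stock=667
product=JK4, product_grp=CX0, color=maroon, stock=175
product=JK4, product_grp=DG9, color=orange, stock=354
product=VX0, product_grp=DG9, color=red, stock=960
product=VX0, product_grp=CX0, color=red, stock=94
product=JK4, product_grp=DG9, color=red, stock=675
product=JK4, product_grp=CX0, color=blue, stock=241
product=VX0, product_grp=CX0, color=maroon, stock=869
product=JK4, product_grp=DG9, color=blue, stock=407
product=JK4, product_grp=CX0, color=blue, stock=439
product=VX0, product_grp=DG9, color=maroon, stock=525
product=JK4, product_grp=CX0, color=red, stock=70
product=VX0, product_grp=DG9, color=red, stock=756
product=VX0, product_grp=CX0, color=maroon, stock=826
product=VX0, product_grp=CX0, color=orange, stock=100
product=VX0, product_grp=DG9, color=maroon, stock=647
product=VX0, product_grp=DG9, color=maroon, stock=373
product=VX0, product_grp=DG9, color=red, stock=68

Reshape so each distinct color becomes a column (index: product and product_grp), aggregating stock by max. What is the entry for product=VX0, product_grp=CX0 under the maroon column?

883

Rows with product=VX0, product_grp=CX0 and color=maroon: stock values are 883, 869, 826.
max(883, 869, 826) = 883.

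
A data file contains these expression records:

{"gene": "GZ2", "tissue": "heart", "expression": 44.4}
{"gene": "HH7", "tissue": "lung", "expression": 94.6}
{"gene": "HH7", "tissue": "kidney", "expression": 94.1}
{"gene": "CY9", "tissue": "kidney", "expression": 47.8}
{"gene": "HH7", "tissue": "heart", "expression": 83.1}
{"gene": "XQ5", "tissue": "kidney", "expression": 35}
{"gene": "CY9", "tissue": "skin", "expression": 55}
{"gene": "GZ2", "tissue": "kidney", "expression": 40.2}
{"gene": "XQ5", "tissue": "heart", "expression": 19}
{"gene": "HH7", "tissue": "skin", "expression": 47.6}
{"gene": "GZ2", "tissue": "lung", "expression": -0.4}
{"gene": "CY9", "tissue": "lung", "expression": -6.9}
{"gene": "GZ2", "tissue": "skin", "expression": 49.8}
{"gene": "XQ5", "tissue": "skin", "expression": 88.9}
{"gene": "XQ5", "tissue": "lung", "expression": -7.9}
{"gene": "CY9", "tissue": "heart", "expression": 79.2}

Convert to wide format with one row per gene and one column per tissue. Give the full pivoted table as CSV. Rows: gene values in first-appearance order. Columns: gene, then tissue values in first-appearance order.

gene,heart,lung,kidney,skin
GZ2,44.4,-0.4,40.2,49.8
HH7,83.1,94.6,94.1,47.6
CY9,79.2,-6.9,47.8,55
XQ5,19,-7.9,35,88.9

Columns: gene plus the 4 distinct tissue values (heart, lung, kidney, skin).
For example, row GZ2 column heart takes expression=44.4 from the long row (GZ2, heart).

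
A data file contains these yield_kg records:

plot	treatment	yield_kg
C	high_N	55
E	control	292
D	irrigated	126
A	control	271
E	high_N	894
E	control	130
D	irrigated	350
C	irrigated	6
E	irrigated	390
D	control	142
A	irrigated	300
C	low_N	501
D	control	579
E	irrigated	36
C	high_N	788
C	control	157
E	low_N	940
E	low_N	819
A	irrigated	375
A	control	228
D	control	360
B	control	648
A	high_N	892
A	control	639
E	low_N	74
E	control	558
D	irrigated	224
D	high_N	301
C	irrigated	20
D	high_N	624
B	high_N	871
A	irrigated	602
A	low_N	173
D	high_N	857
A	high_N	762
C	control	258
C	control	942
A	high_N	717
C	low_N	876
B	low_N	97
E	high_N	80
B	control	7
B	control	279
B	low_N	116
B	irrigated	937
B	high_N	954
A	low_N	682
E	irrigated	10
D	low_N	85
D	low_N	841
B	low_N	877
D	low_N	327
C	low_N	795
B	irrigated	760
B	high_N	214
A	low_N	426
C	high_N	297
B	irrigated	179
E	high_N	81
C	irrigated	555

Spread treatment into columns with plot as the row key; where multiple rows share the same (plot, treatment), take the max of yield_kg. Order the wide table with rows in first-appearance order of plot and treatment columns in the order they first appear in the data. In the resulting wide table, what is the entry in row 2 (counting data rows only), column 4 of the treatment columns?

940

With rows in first-appearance order of plot, row 2 is plot=E. treatment columns in first-appearance order: high_N, control, irrigated, low_N; column 4 is low_N.
Long rows with plot=E, treatment=low_N: max(940, 819, 74) = 940.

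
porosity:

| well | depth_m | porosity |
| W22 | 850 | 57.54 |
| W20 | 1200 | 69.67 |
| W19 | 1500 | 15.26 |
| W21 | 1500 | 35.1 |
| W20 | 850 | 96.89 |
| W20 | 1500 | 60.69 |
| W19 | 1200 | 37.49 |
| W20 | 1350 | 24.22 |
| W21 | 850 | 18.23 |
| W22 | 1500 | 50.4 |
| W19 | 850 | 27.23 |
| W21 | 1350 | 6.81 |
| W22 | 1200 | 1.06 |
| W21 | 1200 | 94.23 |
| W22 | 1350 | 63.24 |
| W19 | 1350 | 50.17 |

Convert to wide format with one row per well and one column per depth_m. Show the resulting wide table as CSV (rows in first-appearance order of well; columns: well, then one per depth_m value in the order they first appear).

well,850,1200,1500,1350
W22,57.54,1.06,50.4,63.24
W20,96.89,69.67,60.69,24.22
W19,27.23,37.49,15.26,50.17
W21,18.23,94.23,35.1,6.81

Columns: well plus the 4 distinct depth_m values (850, 1200, 1500, 1350).
For example, row W22 column 850 takes porosity=57.54 from the long row (W22, 850).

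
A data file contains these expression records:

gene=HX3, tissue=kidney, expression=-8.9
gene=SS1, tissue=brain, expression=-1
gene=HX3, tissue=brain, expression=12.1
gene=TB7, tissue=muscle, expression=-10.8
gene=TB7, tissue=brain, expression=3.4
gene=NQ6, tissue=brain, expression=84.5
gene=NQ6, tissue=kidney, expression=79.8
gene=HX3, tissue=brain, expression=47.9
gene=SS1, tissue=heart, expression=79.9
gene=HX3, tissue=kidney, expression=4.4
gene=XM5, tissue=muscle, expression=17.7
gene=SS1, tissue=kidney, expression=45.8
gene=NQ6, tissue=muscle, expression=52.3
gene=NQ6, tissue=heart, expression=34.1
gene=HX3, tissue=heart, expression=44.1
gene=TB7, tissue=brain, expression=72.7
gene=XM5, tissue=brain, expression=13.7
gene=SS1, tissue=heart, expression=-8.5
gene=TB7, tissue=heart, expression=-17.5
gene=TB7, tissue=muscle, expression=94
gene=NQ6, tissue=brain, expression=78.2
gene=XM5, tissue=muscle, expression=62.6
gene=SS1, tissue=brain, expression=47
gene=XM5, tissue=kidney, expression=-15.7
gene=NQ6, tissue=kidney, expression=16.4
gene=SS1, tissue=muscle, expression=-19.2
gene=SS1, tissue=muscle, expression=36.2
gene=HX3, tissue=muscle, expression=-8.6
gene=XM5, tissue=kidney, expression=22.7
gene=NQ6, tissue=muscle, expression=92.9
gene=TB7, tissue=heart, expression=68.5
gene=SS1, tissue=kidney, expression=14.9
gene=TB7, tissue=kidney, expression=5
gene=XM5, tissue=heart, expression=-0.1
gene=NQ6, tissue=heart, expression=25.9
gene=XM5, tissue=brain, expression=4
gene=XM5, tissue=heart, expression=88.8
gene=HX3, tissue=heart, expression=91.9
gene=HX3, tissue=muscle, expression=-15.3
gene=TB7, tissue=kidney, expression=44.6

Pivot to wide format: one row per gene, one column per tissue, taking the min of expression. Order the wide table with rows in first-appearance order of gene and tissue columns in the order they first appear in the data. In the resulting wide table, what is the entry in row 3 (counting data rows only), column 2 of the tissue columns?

3.4

With rows in first-appearance order of gene, row 3 is gene=TB7. tissue columns in first-appearance order: kidney, brain, muscle, heart; column 2 is brain.
Long rows with gene=TB7, tissue=brain: min(3.4, 72.7) = 3.4.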